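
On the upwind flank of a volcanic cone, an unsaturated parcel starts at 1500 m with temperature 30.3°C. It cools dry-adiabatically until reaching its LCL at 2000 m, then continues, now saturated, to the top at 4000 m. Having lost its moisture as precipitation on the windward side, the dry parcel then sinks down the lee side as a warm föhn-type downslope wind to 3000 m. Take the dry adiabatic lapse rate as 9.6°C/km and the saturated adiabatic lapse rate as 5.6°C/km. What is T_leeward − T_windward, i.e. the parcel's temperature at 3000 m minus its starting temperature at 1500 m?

-6.4°C

1500–2000 m, dry: Δz = 0.5 km ⇒ ΔT = -4.8°C; T = 25.5°C
2000–4000 m, saturated: Δz = 2 km ⇒ ΔT = -11.2°C; T = 14.3°C
4000–3000 m, dry descent: Δz = 1 km ⇒ ΔT = +9.6°C; T = 23.9°C
Net change vs windward start: 23.9 − 30.3 = -6.4°C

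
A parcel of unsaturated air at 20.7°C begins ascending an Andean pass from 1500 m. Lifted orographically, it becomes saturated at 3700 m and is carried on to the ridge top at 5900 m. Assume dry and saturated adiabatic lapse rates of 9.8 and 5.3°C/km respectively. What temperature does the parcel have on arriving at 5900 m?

Dry to 3700 m: -9.8 × 2.2 km = -21.56°C, so T = -0.86°C.
Saturated to 5900 m: -5.3 × 2.2 km = -11.66°C, so T = -12.52°C.

-12.52°C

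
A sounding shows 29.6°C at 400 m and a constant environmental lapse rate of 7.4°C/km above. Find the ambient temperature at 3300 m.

8.14°C

400–3300 m, environmental: Δz = 2.9 km ⇒ ΔT = -21.46°C; T = 8.14°C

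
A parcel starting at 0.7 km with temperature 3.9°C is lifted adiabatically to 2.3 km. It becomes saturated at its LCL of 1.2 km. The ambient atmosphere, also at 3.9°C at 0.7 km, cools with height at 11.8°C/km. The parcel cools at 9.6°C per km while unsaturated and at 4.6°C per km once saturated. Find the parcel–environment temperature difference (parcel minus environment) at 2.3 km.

Parcel:
  700–1200 m, dry: Δz = 0.5 km ⇒ ΔT = -4.8°C; T = -0.9°C
  1200–2300 m, saturated: Δz = 1.1 km ⇒ ΔT = -5.06°C; T = -5.96°C
Environment:
  700–2300 m, environment: Δz = 1.6 km ⇒ ΔT = -18.88°C; T = -14.98°C
T_parcel − T_env = -5.96 − (-14.98) = +9.02°C

+9.02°C (parcel warmer than environment)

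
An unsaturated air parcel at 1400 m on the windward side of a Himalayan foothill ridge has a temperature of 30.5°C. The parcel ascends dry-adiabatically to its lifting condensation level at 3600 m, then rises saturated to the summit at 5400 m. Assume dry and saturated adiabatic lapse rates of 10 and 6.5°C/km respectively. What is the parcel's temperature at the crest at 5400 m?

-3.2°C

1400 → 3600 m (dry, 10°C/km): ΔT = -10 × 2.2 = -22°C → T = 8.5°C
3600 → 5400 m (saturated, 6.5°C/km): ΔT = -6.5 × 1.8 = -11.7°C → T = -3.2°C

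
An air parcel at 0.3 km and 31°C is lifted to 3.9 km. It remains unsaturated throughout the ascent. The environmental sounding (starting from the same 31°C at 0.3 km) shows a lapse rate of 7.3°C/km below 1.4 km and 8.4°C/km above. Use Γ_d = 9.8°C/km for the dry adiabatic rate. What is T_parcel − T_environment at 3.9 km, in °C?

Parcel:
  300 → 3900 m (dry, 9.8°C/km): ΔT = -9.8 × 3.6 = -35.28°C → T = -4.28°C
Environment:
  300 → 1400 m (environment, lower layer, 7.3°C/km): ΔT = -7.3 × 1.1 = -8.03°C → T = 22.97°C
  1400 → 3900 m (environment, upper layer, 8.4°C/km): ΔT = -8.4 × 2.5 = -21°C → T = 1.97°C
T_parcel − T_env = -4.28 − 1.97 = -6.25°C

-6.25°C (parcel cooler than environment)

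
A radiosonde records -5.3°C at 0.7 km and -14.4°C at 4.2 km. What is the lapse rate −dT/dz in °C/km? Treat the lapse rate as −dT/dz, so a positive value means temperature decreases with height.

Γ = −ΔT/Δz = (-5.3 − (-14.4)) / (4200 − 700) m
  = 9.1°C / 3.5 km = 2.6°C/km

2.6°C/km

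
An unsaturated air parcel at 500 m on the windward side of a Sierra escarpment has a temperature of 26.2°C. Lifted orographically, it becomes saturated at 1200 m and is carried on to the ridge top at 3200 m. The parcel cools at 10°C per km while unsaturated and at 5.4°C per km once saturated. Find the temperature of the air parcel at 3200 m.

From 500 m to 1200 m (dry): cools by 10 × 0.7 = 7°C, giving 19.2°C.
From 1200 m to 3200 m (saturated): cools by 5.4 × 2 = 10.8°C, giving 8.4°C.

8.4°C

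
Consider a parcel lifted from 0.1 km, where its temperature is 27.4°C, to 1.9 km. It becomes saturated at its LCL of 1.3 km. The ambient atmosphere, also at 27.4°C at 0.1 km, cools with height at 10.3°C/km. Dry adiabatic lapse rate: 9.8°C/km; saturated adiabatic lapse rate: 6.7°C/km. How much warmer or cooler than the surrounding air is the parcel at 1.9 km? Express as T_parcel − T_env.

Parcel:
  100–1300 m, dry: Δz = 1.2 km ⇒ ΔT = -11.76°C; T = 15.64°C
  1300–1900 m, saturated: Δz = 0.6 km ⇒ ΔT = -4.02°C; T = 11.62°C
Environment:
  100–1900 m, environment: Δz = 1.8 km ⇒ ΔT = -18.54°C; T = 8.86°C
T_parcel − T_env = 11.62 − 8.86 = +2.76°C

+2.76°C (parcel warmer than environment)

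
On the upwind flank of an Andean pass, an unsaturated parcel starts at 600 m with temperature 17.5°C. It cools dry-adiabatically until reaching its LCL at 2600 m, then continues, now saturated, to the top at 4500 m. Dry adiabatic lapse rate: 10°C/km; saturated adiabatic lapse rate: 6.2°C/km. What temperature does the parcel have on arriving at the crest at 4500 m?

-14.28°C

600–2600 m, dry: Δz = 2 km ⇒ ΔT = -20°C; T = -2.5°C
2600–4500 m, saturated: Δz = 1.9 km ⇒ ΔT = -11.78°C; T = -14.28°C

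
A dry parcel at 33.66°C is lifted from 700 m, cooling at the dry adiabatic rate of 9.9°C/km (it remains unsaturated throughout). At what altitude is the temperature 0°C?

Height above start = (33.66 − 0) / 9.9 = 3.4 km
Altitude = 700 m + 3400 m = 4100 m

4100 m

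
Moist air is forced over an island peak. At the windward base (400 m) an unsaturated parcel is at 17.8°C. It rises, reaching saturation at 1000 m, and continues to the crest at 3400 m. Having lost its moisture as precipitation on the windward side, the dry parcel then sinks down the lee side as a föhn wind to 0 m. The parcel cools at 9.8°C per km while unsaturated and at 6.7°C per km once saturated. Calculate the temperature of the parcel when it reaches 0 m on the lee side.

29.16°C

400 → 1000 m (dry, 9.8°C/km): ΔT = -9.8 × 0.6 = -5.88°C → T = 11.92°C
1000 → 3400 m (saturated, 6.7°C/km): ΔT = -6.7 × 2.4 = -16.08°C → T = -4.16°C
3400 → 0 m (dry descent, 9.8°C/km): ΔT = +9.8 × 3.4 = +33.32°C → T = 29.16°C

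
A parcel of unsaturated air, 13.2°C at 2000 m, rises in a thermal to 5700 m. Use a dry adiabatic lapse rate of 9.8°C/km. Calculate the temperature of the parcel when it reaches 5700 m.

2000 → 5700 m (dry adiabatic, 9.8°C/km): ΔT = -9.8 × 3.7 = -36.26°C → T = -23.06°C

-23.06°C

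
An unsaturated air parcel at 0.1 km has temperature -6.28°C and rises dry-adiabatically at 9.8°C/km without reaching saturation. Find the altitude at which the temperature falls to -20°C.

Height above start = (-6.28 − (-20)) / 9.8 = 1.4 km
Altitude = 100 m + 1400 m = 1500 m

1.5 km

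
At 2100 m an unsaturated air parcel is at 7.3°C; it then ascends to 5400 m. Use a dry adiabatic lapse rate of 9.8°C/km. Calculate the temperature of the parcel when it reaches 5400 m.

-25.04°C

2100 → 5400 m (dry adiabatic, 9.8°C/km): ΔT = -9.8 × 3.3 = -32.34°C → T = -25.04°C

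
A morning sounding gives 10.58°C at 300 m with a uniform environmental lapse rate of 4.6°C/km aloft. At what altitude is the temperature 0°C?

Height above start = (10.58 − 0) / 4.6 = 2.3 km
Altitude = 300 m + 2300 m = 2600 m

2600 m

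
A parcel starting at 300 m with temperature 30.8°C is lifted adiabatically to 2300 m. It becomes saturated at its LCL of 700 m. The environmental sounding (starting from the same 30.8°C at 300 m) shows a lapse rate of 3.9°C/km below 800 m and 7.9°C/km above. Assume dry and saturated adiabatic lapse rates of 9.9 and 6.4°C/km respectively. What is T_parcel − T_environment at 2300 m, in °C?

Parcel:
  Dry to 700 m: -9.9 × 0.4 km = -3.96°C, so T = 26.84°C.
  Saturated to 2300 m: -6.4 × 1.6 km = -10.24°C, so T = 16.6°C.
Environment:
  Environment, lower layer to 800 m: -3.9 × 0.5 km = -1.95°C, so T = 28.85°C.
  Environment, upper layer to 2300 m: -7.9 × 1.5 km = -11.85°C, so T = 17°C.
T_parcel − T_env = 16.6 − 17 = -0.4°C

-0.4°C (parcel cooler than environment)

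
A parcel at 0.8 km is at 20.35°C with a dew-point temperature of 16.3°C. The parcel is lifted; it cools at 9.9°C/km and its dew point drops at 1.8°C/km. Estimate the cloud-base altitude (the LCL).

1.3 km

T and T_d converge at 9.9 − 1.8 = 8.1°C per km
Height above start = (20.35 − 16.3) / 8.1 = 0.5 km
LCL altitude = 800 m + 500 m = 1300 m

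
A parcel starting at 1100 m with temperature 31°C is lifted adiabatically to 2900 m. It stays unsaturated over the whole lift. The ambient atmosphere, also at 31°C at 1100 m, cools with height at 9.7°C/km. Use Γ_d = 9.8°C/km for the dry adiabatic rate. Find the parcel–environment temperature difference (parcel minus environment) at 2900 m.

-0.18°C (parcel cooler than environment)

Parcel:
  Dry to 2900 m: -9.8 × 1.8 km = -17.64°C, so T = 13.36°C.
Environment:
  Environment to 2900 m: -9.7 × 1.8 km = -17.46°C, so T = 13.54°C.
T_parcel − T_env = 13.36 − 13.54 = -0.18°C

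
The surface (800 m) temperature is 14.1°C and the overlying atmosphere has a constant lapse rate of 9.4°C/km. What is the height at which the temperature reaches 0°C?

2300 m

Height above start = (14.1 − 0) / 9.4 = 1.5 km
Altitude = 800 m + 1500 m = 2300 m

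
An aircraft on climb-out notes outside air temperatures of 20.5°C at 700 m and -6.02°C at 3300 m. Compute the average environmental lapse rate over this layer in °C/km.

Γ = −ΔT/Δz = (20.5 − (-6.02)) / (3300 − 700) m
  = 26.52°C / 2.6 km = 10.2°C/km

10.2°C/km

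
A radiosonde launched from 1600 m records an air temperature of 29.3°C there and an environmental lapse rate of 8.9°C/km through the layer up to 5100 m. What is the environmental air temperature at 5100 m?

-1.85°C

From 1600 m to 5100 m (environmental): cools by 8.9 × 3.5 = 31.15°C, giving -1.85°C.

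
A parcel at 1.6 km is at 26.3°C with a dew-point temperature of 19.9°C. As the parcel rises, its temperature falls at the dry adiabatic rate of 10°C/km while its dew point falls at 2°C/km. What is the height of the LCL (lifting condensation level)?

T and T_d converge at 10 − 2 = 8°C per km
Height above start = (26.3 − 19.9) / 8 = 0.8 km
LCL altitude = 1600 m + 800 m = 2400 m

2.4 km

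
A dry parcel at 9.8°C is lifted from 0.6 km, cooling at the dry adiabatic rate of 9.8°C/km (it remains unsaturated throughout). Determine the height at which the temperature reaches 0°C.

Height above start = (9.8 − 0) / 9.8 = 1 km
Altitude = 600 m + 1000 m = 1600 m

1.6 km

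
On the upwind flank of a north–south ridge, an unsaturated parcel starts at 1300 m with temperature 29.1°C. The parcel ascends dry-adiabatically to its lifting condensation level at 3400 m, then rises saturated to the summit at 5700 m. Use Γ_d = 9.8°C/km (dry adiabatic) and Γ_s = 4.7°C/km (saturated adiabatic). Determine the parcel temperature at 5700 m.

-2.29°C

Dry to 3400 m: -9.8 × 2.1 km = -20.58°C, so T = 8.52°C.
Saturated to 5700 m: -4.7 × 2.3 km = -10.81°C, so T = -2.29°C.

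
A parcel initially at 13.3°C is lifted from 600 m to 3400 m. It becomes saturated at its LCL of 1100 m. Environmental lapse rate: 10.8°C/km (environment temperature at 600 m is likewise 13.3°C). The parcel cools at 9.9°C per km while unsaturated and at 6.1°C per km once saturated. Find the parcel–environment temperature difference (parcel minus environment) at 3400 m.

+11.26°C (parcel warmer than environment)

Parcel:
  600–1100 m, dry: Δz = 0.5 km ⇒ ΔT = -4.95°C; T = 8.35°C
  1100–3400 m, saturated: Δz = 2.3 km ⇒ ΔT = -14.03°C; T = -5.68°C
Environment:
  600–3400 m, environment: Δz = 2.8 km ⇒ ΔT = -30.24°C; T = -16.94°C
T_parcel − T_env = -5.68 − (-16.94) = +11.26°C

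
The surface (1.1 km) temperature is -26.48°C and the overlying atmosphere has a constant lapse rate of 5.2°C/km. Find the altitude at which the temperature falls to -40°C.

Height above start = (-26.48 − (-40)) / 5.2 = 2.6 km
Altitude = 1100 m + 2600 m = 3700 m

3.7 km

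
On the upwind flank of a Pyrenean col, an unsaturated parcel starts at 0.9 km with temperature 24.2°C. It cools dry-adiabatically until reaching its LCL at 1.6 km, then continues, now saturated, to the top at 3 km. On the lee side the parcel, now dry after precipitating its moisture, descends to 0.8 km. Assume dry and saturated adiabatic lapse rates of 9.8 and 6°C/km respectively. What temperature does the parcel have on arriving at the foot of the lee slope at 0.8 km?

900–1600 m, dry: Δz = 0.7 km ⇒ ΔT = -6.86°C; T = 17.34°C
1600–3000 m, saturated: Δz = 1.4 km ⇒ ΔT = -8.4°C; T = 8.94°C
3000–800 m, dry descent: Δz = 2.2 km ⇒ ΔT = +21.56°C; T = 30.5°C

30.5°C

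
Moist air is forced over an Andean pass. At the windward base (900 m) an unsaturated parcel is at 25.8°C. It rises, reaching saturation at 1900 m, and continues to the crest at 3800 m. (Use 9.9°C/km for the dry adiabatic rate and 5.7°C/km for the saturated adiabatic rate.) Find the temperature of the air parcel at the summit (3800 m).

900 → 1900 m (dry, 9.9°C/km): ΔT = -9.9 × 1 = -9.9°C → T = 15.9°C
1900 → 3800 m (saturated, 5.7°C/km): ΔT = -5.7 × 1.9 = -10.83°C → T = 5.07°C

5.07°C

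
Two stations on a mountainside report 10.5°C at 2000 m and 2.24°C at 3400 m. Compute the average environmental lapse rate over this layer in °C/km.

Γ = −ΔT/Δz = (10.5 − 2.24) / (3400 − 2000) m
  = 8.26°C / 1.4 km = 5.9°C/km

5.9°C/km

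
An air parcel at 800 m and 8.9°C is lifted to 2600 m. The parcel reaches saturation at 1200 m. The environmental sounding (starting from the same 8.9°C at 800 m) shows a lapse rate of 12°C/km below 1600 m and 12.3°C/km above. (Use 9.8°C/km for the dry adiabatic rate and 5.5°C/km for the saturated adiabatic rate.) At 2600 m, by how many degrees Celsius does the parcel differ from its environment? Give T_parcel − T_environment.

+10.28°C (parcel warmer than environment)

Parcel:
  From 800 m to 1200 m (dry): cools by 9.8 × 0.4 = 3.92°C, giving 4.98°C.
  From 1200 m to 2600 m (saturated): cools by 5.5 × 1.4 = 7.7°C, giving -2.72°C.
Environment:
  From 800 m to 1600 m (environment, lower layer): cools by 12 × 0.8 = 9.6°C, giving -0.7°C.
  From 1600 m to 2600 m (environment, upper layer): cools by 12.3 × 1 = 12.3°C, giving -13°C.
T_parcel − T_env = -2.72 − (-13) = +10.28°C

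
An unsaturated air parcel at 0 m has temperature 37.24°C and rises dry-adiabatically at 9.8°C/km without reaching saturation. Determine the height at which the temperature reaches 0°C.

3800 m

Height above start = (37.24 − 0) / 9.8 = 3.8 km
Altitude = 0 m + 3800 m = 3800 m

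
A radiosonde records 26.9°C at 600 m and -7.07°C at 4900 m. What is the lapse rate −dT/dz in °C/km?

Γ = −ΔT/Δz = (26.9 − (-7.07)) / (4900 − 600) m
  = 33.97°C / 4.3 km = 7.9°C/km

7.9°C/km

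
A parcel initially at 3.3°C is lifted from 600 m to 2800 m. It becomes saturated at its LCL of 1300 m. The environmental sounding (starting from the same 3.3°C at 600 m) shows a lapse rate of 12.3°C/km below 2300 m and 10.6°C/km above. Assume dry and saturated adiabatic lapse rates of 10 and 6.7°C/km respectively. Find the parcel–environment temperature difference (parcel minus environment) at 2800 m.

Parcel:
  600–1300 m, dry: Δz = 0.7 km ⇒ ΔT = -7°C; T = -3.7°C
  1300–2800 m, saturated: Δz = 1.5 km ⇒ ΔT = -10.05°C; T = -13.75°C
Environment:
  600–2300 m, environment, lower layer: Δz = 1.7 km ⇒ ΔT = -20.91°C; T = -17.61°C
  2300–2800 m, environment, upper layer: Δz = 0.5 km ⇒ ΔT = -5.3°C; T = -22.91°C
T_parcel − T_env = -13.75 − (-22.91) = +9.16°C

+9.16°C (parcel warmer than environment)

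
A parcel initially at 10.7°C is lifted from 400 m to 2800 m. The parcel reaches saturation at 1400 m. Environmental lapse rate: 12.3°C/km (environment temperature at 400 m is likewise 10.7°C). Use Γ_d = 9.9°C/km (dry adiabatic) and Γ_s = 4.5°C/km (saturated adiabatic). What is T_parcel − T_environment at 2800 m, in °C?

+13.32°C (parcel warmer than environment)

Parcel:
  From 400 m to 1400 m (dry): cools by 9.9 × 1 = 9.9°C, giving 0.8°C.
  From 1400 m to 2800 m (saturated): cools by 4.5 × 1.4 = 6.3°C, giving -5.5°C.
Environment:
  From 400 m to 2800 m (environment): cools by 12.3 × 2.4 = 29.52°C, giving -18.82°C.
T_parcel − T_env = -5.5 − (-18.82) = +13.32°C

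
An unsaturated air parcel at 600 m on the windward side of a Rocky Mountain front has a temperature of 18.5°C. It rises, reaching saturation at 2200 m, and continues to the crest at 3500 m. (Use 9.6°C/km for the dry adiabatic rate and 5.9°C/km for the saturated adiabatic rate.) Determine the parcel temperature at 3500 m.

-4.53°C

Dry to 2200 m: -9.6 × 1.6 km = -15.36°C, so T = 3.14°C.
Saturated to 3500 m: -5.9 × 1.3 km = -7.67°C, so T = -4.53°C.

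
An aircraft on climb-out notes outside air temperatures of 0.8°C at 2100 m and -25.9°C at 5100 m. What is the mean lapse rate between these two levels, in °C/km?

8.9°C/km

Γ = −ΔT/Δz = (0.8 − (-25.9)) / (5100 − 2100) m
  = 26.7°C / 3 km = 8.9°C/km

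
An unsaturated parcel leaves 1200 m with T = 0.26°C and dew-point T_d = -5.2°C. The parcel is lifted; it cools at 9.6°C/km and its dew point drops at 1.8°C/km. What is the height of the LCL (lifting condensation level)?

1900 m

T and T_d converge at 9.6 − 1.8 = 7.8°C per km
Height above start = (0.26 − (-5.2)) / 7.8 = 0.7 km
LCL altitude = 1200 m + 700 m = 1900 m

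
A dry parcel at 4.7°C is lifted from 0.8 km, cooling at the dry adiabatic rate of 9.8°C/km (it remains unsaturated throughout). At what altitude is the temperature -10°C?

2.3 km

Height above start = (4.7 − (-10)) / 9.8 = 1.5 km
Altitude = 800 m + 1500 m = 2300 m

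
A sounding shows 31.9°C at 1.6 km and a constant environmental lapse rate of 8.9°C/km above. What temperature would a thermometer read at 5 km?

Environmental to 5000 m: -8.9 × 3.4 km = -30.26°C, so T = 1.64°C.

1.64°C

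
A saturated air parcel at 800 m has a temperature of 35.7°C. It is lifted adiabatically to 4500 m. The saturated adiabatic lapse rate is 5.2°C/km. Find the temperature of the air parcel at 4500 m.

From 800 m to 4500 m (saturated adiabatic): cools by 5.2 × 3.7 = 19.24°C, giving 16.46°C.

16.46°C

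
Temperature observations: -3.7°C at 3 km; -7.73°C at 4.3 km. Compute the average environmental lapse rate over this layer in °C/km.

Γ = −ΔT/Δz = (-3.7 − (-7.73)) / (4300 − 3000) m
  = 4.03°C / 1.3 km = 3.1°C/km

3.1°C/km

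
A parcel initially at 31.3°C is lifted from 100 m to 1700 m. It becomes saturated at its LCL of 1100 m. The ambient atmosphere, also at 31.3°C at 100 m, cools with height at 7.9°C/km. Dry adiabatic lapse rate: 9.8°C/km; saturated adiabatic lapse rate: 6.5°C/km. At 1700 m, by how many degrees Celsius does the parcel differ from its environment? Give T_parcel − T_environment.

Parcel:
  100 → 1100 m (dry, 9.8°C/km): ΔT = -9.8 × 1 = -9.8°C → T = 21.5°C
  1100 → 1700 m (saturated, 6.5°C/km): ΔT = -6.5 × 0.6 = -3.9°C → T = 17.6°C
Environment:
  100 → 1700 m (environment, 7.9°C/km): ΔT = -7.9 × 1.6 = -12.64°C → T = 18.66°C
T_parcel − T_env = 17.6 − 18.66 = -1.06°C

-1.06°C (parcel cooler than environment)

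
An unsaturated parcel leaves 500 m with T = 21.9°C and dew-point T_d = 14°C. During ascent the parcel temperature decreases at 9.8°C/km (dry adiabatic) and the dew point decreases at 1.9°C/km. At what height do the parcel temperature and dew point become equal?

1500 m

T and T_d converge at 9.8 − 1.9 = 7.9°C per km
Height above start = (21.9 − 14) / 7.9 = 1 km
LCL altitude = 500 m + 1000 m = 1500 m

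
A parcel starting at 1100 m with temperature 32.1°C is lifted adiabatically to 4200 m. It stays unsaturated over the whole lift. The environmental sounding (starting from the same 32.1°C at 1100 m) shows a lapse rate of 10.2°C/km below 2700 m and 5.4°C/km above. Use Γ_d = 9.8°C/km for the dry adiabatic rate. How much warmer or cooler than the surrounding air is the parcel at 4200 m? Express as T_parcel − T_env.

Parcel:
  1100–4200 m, dry: Δz = 3.1 km ⇒ ΔT = -30.38°C; T = 1.72°C
Environment:
  1100–2700 m, environment, lower layer: Δz = 1.6 km ⇒ ΔT = -16.32°C; T = 15.78°C
  2700–4200 m, environment, upper layer: Δz = 1.5 km ⇒ ΔT = -8.1°C; T = 7.68°C
T_parcel − T_env = 1.72 − 7.68 = -5.96°C

-5.96°C (parcel cooler than environment)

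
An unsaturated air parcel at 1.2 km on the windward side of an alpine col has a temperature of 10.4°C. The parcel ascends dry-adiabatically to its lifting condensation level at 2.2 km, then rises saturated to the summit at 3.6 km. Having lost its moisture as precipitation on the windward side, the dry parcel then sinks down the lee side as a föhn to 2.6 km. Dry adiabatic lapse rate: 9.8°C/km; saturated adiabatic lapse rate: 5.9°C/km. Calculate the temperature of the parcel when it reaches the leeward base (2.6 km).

2.14°C

From 1200 m to 2200 m (dry): cools by 9.8 × 1 = 9.8°C, giving 0.6°C.
From 2200 m to 3600 m (saturated): cools by 5.9 × 1.4 = 8.26°C, giving -7.66°C.
From 3600 m to 2600 m (dry descent): warms by 9.8 × 1 = 9.8°C, giving 2.14°C.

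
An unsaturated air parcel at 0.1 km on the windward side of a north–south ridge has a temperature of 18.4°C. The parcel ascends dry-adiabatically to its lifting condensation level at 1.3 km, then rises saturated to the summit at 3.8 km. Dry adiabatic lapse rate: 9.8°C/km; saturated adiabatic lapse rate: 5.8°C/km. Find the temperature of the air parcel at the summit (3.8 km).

-7.86°C

Dry to 1300 m: -9.8 × 1.2 km = -11.76°C, so T = 6.64°C.
Saturated to 3800 m: -5.8 × 2.5 km = -14.5°C, so T = -7.86°C.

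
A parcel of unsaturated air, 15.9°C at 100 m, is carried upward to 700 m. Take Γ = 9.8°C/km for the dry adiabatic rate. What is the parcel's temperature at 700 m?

Dry adiabatic to 700 m: -9.8 × 0.6 km = -5.88°C, so T = 10.02°C.

10.02°C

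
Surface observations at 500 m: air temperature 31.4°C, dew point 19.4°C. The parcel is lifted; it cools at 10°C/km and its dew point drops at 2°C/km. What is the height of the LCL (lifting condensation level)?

T and T_d converge at 10 − 2 = 8°C per km
Height above start = (31.4 − 19.4) / 8 = 1.5 km
LCL altitude = 500 m + 1500 m = 2000 m

2000 m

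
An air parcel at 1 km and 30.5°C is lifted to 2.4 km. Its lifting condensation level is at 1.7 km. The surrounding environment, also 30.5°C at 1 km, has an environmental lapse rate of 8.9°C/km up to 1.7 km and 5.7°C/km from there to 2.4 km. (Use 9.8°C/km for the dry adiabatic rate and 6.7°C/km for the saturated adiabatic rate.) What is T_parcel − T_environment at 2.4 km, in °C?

-1.33°C (parcel cooler than environment)

Parcel:
  Dry to 1700 m: -9.8 × 0.7 km = -6.86°C, so T = 23.64°C.
  Saturated to 2400 m: -6.7 × 0.7 km = -4.69°C, so T = 18.95°C.
Environment:
  Environment, lower layer to 1700 m: -8.9 × 0.7 km = -6.23°C, so T = 24.27°C.
  Environment, upper layer to 2400 m: -5.7 × 0.7 km = -3.99°C, so T = 20.28°C.
T_parcel − T_env = 18.95 − 20.28 = -1.33°C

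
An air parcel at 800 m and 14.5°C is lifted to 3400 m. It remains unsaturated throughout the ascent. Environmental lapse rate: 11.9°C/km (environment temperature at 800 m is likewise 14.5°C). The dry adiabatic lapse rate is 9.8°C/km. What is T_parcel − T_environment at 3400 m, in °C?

Parcel:
  Dry to 3400 m: -9.8 × 2.6 km = -25.48°C, so T = -10.98°C.
Environment:
  Environment to 3400 m: -11.9 × 2.6 km = -30.94°C, so T = -16.44°C.
T_parcel − T_env = -10.98 − (-16.44) = +5.46°C

+5.46°C (parcel warmer than environment)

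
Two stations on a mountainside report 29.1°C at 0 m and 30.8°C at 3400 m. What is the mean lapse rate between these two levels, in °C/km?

-0.5°C/km

Γ = −ΔT/Δz = (29.1 − 30.8) / (3400 − 0) m
  = -1.7°C / 3.4 km = -0.5°C/km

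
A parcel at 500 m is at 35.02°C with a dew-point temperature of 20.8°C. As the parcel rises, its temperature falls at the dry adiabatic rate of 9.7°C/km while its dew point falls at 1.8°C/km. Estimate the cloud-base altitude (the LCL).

2300 m

T and T_d converge at 9.7 − 1.8 = 7.9°C per km
Height above start = (35.02 − 20.8) / 7.9 = 1.8 km
LCL altitude = 500 m + 1800 m = 2300 m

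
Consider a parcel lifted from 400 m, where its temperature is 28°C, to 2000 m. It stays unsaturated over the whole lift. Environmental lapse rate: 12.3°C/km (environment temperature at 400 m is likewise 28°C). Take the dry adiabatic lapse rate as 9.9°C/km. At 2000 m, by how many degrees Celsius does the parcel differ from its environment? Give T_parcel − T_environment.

Parcel:
  400 → 2000 m (dry, 9.9°C/km): ΔT = -9.9 × 1.6 = -15.84°C → T = 12.16°C
Environment:
  400 → 2000 m (environment, 12.3°C/km): ΔT = -12.3 × 1.6 = -19.68°C → T = 8.32°C
T_parcel − T_env = 12.16 − 8.32 = +3.84°C

+3.84°C (parcel warmer than environment)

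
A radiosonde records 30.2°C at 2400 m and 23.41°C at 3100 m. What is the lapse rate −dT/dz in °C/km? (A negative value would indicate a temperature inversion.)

Γ = −ΔT/Δz = (30.2 − 23.41) / (3100 − 2400) m
  = 6.79°C / 0.7 km = 9.7°C/km

9.7°C/km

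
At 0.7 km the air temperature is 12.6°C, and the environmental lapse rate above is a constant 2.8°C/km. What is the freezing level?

5.2 km

Height above start = (12.6 − 0) / 2.8 = 4.5 km
Altitude = 700 m + 4500 m = 5200 m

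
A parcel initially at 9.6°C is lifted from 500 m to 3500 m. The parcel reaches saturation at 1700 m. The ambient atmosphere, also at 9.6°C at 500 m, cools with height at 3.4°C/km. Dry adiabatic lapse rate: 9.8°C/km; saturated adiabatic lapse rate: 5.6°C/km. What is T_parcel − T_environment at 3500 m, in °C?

Parcel:
  500 → 1700 m (dry, 9.8°C/km): ΔT = -9.8 × 1.2 = -11.76°C → T = -2.16°C
  1700 → 3500 m (saturated, 5.6°C/km): ΔT = -5.6 × 1.8 = -10.08°C → T = -12.24°C
Environment:
  500 → 3500 m (environment, 3.4°C/km): ΔT = -3.4 × 3 = -10.2°C → T = -0.6°C
T_parcel − T_env = -12.24 − (-0.6) = -11.64°C

-11.64°C (parcel cooler than environment)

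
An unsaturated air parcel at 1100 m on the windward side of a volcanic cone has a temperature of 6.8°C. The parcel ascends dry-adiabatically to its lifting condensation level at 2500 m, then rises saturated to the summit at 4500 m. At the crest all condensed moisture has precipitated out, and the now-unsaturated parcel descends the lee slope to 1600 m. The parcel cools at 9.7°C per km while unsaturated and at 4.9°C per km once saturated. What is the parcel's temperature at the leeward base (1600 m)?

11.55°C

Dry to 2500 m: -9.7 × 1.4 km = -13.58°C, so T = -6.78°C.
Saturated to 4500 m: -4.9 × 2 km = -9.8°C, so T = -16.58°C.
Dry descent to 1600 m: +9.7 × 2.9 km = +28.13°C, so T = 11.55°C.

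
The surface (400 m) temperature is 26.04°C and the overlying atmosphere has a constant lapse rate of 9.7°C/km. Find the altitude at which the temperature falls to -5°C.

Height above start = (26.04 − (-5)) / 9.7 = 3.2 km
Altitude = 400 m + 3200 m = 3600 m

3600 m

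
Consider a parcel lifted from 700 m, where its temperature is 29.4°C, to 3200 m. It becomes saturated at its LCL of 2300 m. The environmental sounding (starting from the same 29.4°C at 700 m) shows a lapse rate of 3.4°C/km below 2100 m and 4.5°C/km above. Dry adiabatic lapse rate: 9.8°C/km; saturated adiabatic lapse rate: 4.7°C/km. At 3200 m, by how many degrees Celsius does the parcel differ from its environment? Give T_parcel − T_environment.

-10.2°C (parcel cooler than environment)

Parcel:
  From 700 m to 2300 m (dry): cools by 9.8 × 1.6 = 15.68°C, giving 13.72°C.
  From 2300 m to 3200 m (saturated): cools by 4.7 × 0.9 = 4.23°C, giving 9.49°C.
Environment:
  From 700 m to 2100 m (environment, lower layer): cools by 3.4 × 1.4 = 4.76°C, giving 24.64°C.
  From 2100 m to 3200 m (environment, upper layer): cools by 4.5 × 1.1 = 4.95°C, giving 19.69°C.
T_parcel − T_env = 9.49 − 19.69 = -10.2°C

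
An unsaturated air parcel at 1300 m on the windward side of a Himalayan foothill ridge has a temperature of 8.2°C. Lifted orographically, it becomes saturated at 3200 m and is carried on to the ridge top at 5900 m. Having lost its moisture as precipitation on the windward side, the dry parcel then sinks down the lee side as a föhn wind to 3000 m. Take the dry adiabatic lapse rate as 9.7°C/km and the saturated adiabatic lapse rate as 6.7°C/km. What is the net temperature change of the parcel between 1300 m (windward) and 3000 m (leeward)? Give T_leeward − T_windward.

Dry to 3200 m: -9.7 × 1.9 km = -18.43°C, so T = -10.23°C.
Saturated to 5900 m: -6.7 × 2.7 km = -18.09°C, so T = -28.32°C.
Dry descent to 3000 m: +9.7 × 2.9 km = +28.13°C, so T = -0.19°C.
Net change vs windward start: -0.19 − 8.2 = -8.39°C

-8.39°C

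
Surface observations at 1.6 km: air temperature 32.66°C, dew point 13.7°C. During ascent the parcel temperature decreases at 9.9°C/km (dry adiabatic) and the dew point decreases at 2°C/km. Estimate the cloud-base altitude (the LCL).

T and T_d converge at 9.9 − 2 = 7.9°C per km
Height above start = (32.66 − 13.7) / 7.9 = 2.4 km
LCL altitude = 1600 m + 2400 m = 4000 m

4 km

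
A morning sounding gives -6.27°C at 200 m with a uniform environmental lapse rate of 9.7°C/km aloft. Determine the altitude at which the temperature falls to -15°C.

1100 m

Height above start = (-6.27 − (-15)) / 9.7 = 0.9 km
Altitude = 200 m + 900 m = 1100 m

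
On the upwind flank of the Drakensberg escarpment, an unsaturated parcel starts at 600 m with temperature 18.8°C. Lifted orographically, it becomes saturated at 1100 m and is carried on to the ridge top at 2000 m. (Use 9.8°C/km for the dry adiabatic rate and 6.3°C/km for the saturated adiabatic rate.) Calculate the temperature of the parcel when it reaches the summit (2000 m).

600 → 1100 m (dry, 9.8°C/km): ΔT = -9.8 × 0.5 = -4.9°C → T = 13.9°C
1100 → 2000 m (saturated, 6.3°C/km): ΔT = -6.3 × 0.9 = -5.67°C → T = 8.23°C

8.23°C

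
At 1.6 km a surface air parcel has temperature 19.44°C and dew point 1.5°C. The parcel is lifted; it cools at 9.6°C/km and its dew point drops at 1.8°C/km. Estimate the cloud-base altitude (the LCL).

3.9 km

T and T_d converge at 9.6 − 1.8 = 7.8°C per km
Height above start = (19.44 − 1.5) / 7.8 = 2.3 km
LCL altitude = 1600 m + 2300 m = 3900 m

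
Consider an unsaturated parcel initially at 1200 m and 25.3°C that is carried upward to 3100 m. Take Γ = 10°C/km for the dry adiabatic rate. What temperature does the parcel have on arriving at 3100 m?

6.3°C

1200 → 3100 m (dry adiabatic, 10°C/km): ΔT = -10 × 1.9 = -19°C → T = 6.3°C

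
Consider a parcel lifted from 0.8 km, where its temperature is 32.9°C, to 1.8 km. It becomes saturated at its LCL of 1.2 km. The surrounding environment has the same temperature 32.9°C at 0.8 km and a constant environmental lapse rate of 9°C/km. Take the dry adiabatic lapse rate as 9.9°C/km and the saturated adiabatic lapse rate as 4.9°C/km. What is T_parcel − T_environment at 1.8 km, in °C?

+2.1°C (parcel warmer than environment)

Parcel:
  From 800 m to 1200 m (dry): cools by 9.9 × 0.4 = 3.96°C, giving 28.94°C.
  From 1200 m to 1800 m (saturated): cools by 4.9 × 0.6 = 2.94°C, giving 26°C.
Environment:
  From 800 m to 1800 m (environment): cools by 9 × 1 = 9°C, giving 23.9°C.
T_parcel − T_env = 26 − 23.9 = +2.1°C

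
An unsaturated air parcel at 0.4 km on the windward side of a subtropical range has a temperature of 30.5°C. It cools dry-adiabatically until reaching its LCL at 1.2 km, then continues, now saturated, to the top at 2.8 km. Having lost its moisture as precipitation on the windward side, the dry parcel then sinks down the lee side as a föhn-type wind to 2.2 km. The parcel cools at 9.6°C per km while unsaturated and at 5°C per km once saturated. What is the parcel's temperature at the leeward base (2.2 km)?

20.58°C

From 400 m to 1200 m (dry): cools by 9.6 × 0.8 = 7.68°C, giving 22.82°C.
From 1200 m to 2800 m (saturated): cools by 5 × 1.6 = 8°C, giving 14.82°C.
From 2800 m to 2200 m (dry descent): warms by 9.6 × 0.6 = 5.76°C, giving 20.58°C.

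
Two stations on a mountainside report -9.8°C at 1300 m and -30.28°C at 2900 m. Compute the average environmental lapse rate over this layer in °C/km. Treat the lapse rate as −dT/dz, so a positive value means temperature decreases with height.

12.8°C/km

Γ = −ΔT/Δz = (-9.8 − (-30.28)) / (2900 − 1300) m
  = 20.48°C / 1.6 km = 12.8°C/km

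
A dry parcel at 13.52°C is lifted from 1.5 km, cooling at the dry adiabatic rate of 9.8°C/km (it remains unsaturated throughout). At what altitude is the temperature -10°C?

3.9 km

Height above start = (13.52 − (-10)) / 9.8 = 2.4 km
Altitude = 1500 m + 2400 m = 3900 m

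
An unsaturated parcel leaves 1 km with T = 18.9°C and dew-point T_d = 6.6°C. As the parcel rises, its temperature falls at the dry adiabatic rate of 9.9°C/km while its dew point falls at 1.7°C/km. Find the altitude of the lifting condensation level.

T and T_d converge at 9.9 − 1.7 = 8.2°C per km
Height above start = (18.9 − 6.6) / 8.2 = 1.5 km
LCL altitude = 1000 m + 1500 m = 2500 m

2.5 km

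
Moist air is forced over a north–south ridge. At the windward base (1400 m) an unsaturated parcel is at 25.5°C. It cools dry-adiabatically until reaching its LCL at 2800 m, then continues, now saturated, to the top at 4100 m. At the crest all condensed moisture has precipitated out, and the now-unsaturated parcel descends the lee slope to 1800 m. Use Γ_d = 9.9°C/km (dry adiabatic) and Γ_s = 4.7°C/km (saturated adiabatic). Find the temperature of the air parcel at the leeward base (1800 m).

Dry to 2800 m: -9.9 × 1.4 km = -13.86°C, so T = 11.64°C.
Saturated to 4100 m: -4.7 × 1.3 km = -6.11°C, so T = 5.53°C.
Dry descent to 1800 m: +9.9 × 2.3 km = +22.77°C, so T = 28.3°C.

28.3°C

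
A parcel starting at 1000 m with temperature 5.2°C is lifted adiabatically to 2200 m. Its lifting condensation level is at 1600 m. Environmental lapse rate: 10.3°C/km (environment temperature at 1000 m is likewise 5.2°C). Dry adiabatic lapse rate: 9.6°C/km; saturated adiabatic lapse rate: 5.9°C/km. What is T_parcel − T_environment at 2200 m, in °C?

Parcel:
  From 1000 m to 1600 m (dry): cools by 9.6 × 0.6 = 5.76°C, giving -0.56°C.
  From 1600 m to 2200 m (saturated): cools by 5.9 × 0.6 = 3.54°C, giving -4.1°C.
Environment:
  From 1000 m to 2200 m (environment): cools by 10.3 × 1.2 = 12.36°C, giving -7.16°C.
T_parcel − T_env = -4.1 − (-7.16) = +3.06°C

+3.06°C (parcel warmer than environment)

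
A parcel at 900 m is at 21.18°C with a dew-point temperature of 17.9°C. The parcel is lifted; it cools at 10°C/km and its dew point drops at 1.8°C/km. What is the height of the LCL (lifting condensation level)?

1300 m

T and T_d converge at 10 − 1.8 = 8.2°C per km
Height above start = (21.18 − 17.9) / 8.2 = 0.4 km
LCL altitude = 900 m + 400 m = 1300 m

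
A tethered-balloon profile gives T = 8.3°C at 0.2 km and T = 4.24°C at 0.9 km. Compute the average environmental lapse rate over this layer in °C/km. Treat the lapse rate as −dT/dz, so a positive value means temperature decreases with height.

5.8°C/km

Γ = −ΔT/Δz = (8.3 − 4.24) / (900 − 200) m
  = 4.06°C / 0.7 km = 5.8°C/km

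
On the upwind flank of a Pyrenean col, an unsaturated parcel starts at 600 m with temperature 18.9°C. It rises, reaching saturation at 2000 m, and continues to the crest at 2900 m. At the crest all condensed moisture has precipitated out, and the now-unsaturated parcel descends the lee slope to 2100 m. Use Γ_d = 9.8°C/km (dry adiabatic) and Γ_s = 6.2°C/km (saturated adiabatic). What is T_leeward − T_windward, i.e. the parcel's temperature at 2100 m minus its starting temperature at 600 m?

-11.46°C

Dry to 2000 m: -9.8 × 1.4 km = -13.72°C, so T = 5.18°C.
Saturated to 2900 m: -6.2 × 0.9 km = -5.58°C, so T = -0.4°C.
Dry descent to 2100 m: +9.8 × 0.8 km = +7.84°C, so T = 7.44°C.
Net change vs windward start: 7.44 − 18.9 = -11.46°C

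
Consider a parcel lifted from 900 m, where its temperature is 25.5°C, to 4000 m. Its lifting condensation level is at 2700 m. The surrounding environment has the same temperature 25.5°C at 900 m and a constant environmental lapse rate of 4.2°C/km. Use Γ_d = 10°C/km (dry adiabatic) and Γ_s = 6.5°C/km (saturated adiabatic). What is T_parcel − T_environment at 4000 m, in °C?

-13.43°C (parcel cooler than environment)

Parcel:
  900–2700 m, dry: Δz = 1.8 km ⇒ ΔT = -18°C; T = 7.5°C
  2700–4000 m, saturated: Δz = 1.3 km ⇒ ΔT = -8.45°C; T = -0.95°C
Environment:
  900–4000 m, environment: Δz = 3.1 km ⇒ ΔT = -13.02°C; T = 12.48°C
T_parcel − T_env = -0.95 − 12.48 = -13.43°C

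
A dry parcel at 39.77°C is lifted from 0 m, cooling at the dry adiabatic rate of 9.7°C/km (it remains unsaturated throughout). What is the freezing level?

4100 m

Height above start = (39.77 − 0) / 9.7 = 4.1 km
Altitude = 0 m + 4100 m = 4100 m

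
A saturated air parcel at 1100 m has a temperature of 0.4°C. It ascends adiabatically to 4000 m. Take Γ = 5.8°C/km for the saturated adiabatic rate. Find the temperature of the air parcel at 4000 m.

1100 → 4000 m (saturated adiabatic, 5.8°C/km): ΔT = -5.8 × 2.9 = -16.82°C → T = -16.42°C

-16.42°C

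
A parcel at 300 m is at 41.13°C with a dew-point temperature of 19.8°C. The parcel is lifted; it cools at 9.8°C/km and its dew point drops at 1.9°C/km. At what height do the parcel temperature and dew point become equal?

3000 m

T and T_d converge at 9.8 − 1.9 = 7.9°C per km
Height above start = (41.13 − 19.8) / 7.9 = 2.7 km
LCL altitude = 300 m + 2700 m = 3000 m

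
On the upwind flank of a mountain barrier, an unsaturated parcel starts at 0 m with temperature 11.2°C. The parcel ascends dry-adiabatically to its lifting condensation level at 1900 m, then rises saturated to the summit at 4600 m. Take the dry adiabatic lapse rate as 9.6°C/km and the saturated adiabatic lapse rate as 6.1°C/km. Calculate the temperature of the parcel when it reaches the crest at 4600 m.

-23.51°C

0–1900 m, dry: Δz = 1.9 km ⇒ ΔT = -18.24°C; T = -7.04°C
1900–4600 m, saturated: Δz = 2.7 km ⇒ ΔT = -16.47°C; T = -23.51°C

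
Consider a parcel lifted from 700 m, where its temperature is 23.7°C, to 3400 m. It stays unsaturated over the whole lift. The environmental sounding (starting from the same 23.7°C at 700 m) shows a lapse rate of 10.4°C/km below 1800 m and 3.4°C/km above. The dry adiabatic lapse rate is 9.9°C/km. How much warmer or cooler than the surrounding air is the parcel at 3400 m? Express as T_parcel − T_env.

Parcel:
  From 700 m to 3400 m (dry): cools by 9.9 × 2.7 = 26.73°C, giving -3.03°C.
Environment:
  From 700 m to 1800 m (environment, lower layer): cools by 10.4 × 1.1 = 11.44°C, giving 12.26°C.
  From 1800 m to 3400 m (environment, upper layer): cools by 3.4 × 1.6 = 5.44°C, giving 6.82°C.
T_parcel − T_env = -3.03 − 6.82 = -9.85°C

-9.85°C (parcel cooler than environment)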